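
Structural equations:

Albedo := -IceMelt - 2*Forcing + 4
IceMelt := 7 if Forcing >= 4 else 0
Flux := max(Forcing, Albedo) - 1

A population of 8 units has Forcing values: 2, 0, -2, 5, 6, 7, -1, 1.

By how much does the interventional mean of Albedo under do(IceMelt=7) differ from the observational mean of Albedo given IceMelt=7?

7.5

Under do(IceMelt=7), IceMelt's equation is replaced by IceMelt=7 for every unit. Per-unit Albedo: -7, -3, 1, -13, -15, -17, -1, -5. Mean = -7.5.
Conditioning on IceMelt=7 selects the 3 unit(s) with Forcing ∈ {5, 6, 7}. Their Albedo values: -13, -15, -17. Mean = -15.
Difference = -7.5 − (-15) = 7.5.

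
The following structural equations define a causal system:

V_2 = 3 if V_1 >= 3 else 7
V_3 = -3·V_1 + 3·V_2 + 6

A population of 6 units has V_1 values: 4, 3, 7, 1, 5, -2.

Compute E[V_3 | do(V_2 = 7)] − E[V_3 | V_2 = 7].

-10.5

The intervention sets V_2=7 in all 6 units regardless of V_1. Recomputing V_3 per unit gives 15, 18, 6, 24, 12, 33; average 18.
Conditioning on V_2=7 selects the 2 unit(s) with V_1 ∈ {1, -2}. Their V_3 values: 24, 33. Mean = 28.5.
Difference = 18 − 28.5 = -10.5.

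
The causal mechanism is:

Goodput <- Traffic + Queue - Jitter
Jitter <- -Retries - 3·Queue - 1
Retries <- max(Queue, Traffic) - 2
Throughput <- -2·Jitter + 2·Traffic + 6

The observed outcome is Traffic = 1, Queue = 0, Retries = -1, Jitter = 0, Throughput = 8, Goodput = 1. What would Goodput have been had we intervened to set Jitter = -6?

7

Under do(Jitter=-6), the mechanism Jitter <- -Retries - 3·Queue - 1 is discarded; Jitter is fixed at -6.
Goodput = Traffic + Queue - Jitter  [with Traffic=1, Queue=0, Jitter=-6]  = 7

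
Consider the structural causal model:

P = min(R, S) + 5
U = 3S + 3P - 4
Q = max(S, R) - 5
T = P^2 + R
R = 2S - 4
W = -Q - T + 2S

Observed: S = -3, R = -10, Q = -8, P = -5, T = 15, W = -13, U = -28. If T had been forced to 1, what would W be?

1

The intervention breaks the incoming arrows to T: T = P^2 + R no longer applies, and T = 1.
R = 2S - 4  [with S=-3]  = -10
Q = max(S, R) - 5  [with S=-3, R=-10]  = -8
W = -Q - T + 2S  [with Q=-8, T=1, S=-3]  = 1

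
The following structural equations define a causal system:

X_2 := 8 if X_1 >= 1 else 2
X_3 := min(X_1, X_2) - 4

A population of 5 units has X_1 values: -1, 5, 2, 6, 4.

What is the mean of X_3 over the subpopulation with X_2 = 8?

E[X_3|X_2=8] averages over only the 4 units with X_2=8 (X_1 = 5, 2, 6, 4): X_3 = 1, -2, 2, 0, mean 0.25.

0.25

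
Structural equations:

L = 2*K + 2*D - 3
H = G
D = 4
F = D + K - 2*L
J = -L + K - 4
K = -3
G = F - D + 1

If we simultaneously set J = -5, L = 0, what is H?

The joint intervention fixes J = -5, L = 0, removing each variable's own equation.
F = D + K - 2*L  [with D=4, K=-3, L=0]  = 1
G = F - D + 1  [with F=1, D=4]  = -2
H = G  [with G=-2]  = -2

-2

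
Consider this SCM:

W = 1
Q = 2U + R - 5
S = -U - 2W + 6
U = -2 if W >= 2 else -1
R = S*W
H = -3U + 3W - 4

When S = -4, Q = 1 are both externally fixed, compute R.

Setting S = -4, Q = 1 by intervention discards those variables' equations.
R = S*W  [with S=-4, W=1]  = -4

-4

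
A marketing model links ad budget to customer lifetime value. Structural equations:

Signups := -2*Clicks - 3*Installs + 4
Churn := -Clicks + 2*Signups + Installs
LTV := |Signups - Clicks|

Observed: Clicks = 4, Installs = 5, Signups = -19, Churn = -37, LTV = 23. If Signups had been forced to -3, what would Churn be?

The intervention breaks the incoming arrows to Signups: Signups := -2*Clicks - 3*Installs + 4 no longer applies, and Signups = -3.
Churn = -Clicks + 2*Signups + Installs  [with Clicks=4, Signups=-3, Installs=5]  = -5

-5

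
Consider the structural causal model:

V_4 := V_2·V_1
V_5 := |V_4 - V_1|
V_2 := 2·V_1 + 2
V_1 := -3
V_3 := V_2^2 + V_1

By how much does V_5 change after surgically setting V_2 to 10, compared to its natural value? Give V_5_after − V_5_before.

12

do(V_2=10) replaces the equation V_2 := 2·V_1 + 2 with the constant V_2 = 10.
V_4 = V_2·V_1  [with V_2=10, V_1=-3]  = -30
V_5 = |V_4 - V_1|  [with V_4=-30, V_1=-3]  = 27
Without intervention: V_2 = 2·V_1 + 2  [with V_1=-3]  = -4; V_4 = V_2·V_1  [with V_2=-4, V_1=-3]  = 12; V_5 = |V_4 - V_1|  [with V_4=12, V_1=-3]  = 15.
Change = 27 − 15 = 12.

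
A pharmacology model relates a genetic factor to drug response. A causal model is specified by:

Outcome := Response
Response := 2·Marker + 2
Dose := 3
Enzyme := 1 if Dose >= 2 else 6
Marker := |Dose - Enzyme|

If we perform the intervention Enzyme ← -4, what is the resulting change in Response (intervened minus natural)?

Under do(Enzyme=-4), the mechanism Enzyme := 1 if Dose >= 2 else 6 is discarded; Enzyme is fixed at -4.
Marker = |Dose - Enzyme|  [with Dose=3, Enzyme=-4]  = 7
Response = 2·Marker + 2  [with Marker=7]  = 16
Without intervention: Enzyme = 1 if Dose >= 2 else 6  [with Dose=3]  = 1; Marker = |Dose - Enzyme|  [with Dose=3, Enzyme=1]  = 2; Response = 2·Marker + 2  [with Marker=2]  = 6.
Change = 16 − 6 = 10.

10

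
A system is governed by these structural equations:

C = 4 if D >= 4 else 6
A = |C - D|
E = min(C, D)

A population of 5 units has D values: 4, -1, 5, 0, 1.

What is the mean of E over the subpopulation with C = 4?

4

Observing C=4 restricts to units where C's equation naturally yields 4: D ∈ {4, 5}. In that subpopulation E = 4, 4, mean 4.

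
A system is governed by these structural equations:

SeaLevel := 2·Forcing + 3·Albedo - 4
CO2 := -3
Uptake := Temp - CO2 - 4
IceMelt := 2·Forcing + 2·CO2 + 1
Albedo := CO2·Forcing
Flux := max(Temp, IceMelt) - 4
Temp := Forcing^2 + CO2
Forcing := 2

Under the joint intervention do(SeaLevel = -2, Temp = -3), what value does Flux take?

-5

Under do(SeaLevel = -2, Temp = -3), each intervened variable's structural equation is replaced by its fixed value.
IceMelt = 2·Forcing + 2·CO2 + 1  [with Forcing=2, CO2=-3]  = -1
Flux = max(Temp, IceMelt) - 4  [with Temp=-3, IceMelt=-1]  = -5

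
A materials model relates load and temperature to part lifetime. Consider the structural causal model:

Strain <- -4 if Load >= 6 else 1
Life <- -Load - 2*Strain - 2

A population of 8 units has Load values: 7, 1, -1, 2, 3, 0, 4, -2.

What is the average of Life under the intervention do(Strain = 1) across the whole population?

-5.75

Every unit gets Strain=1 under the intervention. Life values become -11, -5, -3, -6, -7, -4, -8, -2; E[Life|do(Strain=1)] = -5.75.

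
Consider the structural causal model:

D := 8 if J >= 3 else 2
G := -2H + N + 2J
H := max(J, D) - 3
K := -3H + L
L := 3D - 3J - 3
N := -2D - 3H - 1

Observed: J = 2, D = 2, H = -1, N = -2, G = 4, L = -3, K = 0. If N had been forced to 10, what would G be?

16

Intervening sets N = 10 and removes its equation (N := -2D - 3H - 1).
D = 8 if J >= 3 else 2  [with J=2]  = 2
H = max(J, D) - 3  [with J=2, D=2]  = -1
G = -2H + N + 2J  [with H=-1, N=10, J=2]  = 16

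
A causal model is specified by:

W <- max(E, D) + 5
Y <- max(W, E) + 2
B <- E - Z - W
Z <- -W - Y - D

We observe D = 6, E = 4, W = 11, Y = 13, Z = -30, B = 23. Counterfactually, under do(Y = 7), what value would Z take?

-24

Intervening sets Y = 7 and removes its equation (Y <- max(W, E) + 2).
W = max(E, D) + 5  [with E=4, D=6]  = 11
Z = -W - Y - D  [with W=11, Y=7, D=6]  = -24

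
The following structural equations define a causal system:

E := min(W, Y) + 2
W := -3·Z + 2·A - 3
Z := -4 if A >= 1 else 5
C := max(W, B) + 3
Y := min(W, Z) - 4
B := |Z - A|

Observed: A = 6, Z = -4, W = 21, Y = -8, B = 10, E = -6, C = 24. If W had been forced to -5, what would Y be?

-9

The intervention breaks the incoming arrows to W: W := -3·Z + 2·A - 3 no longer applies, and W = -5.
Z = -4 if A >= 1 else 5  [with A=6]  = -4
Y = min(W, Z) - 4  [with W=-5, Z=-4]  = -9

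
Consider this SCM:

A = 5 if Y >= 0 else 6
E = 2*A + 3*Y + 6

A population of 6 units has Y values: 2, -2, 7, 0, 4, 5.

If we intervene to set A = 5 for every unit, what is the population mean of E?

Under do(A=5), A's equation is replaced by A=5 for every unit. Per-unit E: 22, 10, 37, 16, 28, 31. Mean = 24.

24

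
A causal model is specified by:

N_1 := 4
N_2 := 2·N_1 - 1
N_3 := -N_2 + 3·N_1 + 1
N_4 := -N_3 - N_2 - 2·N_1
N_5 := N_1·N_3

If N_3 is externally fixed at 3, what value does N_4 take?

-18

The intervention breaks the incoming arrows to N_3: N_3 := -N_2 + 3·N_1 + 1 no longer applies, and N_3 = 3.
N_2 = 2·N_1 - 1  [with N_1=4]  = 7
N_4 = -N_3 - N_2 - 2·N_1  [with N_3=3, N_2=7, N_1=4]  = -18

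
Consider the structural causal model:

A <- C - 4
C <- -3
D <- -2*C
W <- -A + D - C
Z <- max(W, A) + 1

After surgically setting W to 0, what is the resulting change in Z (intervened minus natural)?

-16

Intervening sets W = 0 and removes its equation (W <- -A + D - C).
A = C - 4  [with C=-3]  = -7
Z = max(W, A) + 1  [with W=0, A=-7]  = 1
Without intervention: D = -2*C  [with C=-3]  = 6; A = C - 4  [with C=-3]  = -7; W = -A + D - C  [with A=-7, D=6, C=-3]  = 16; Z = max(W, A) + 1  [with W=16, A=-7]  = 17.
Change = 1 − 17 = -16.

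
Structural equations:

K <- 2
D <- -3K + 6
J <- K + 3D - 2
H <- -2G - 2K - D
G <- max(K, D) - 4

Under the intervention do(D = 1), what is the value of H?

-1

do(D=1) replaces the equation D <- -3K + 6 with the constant D = 1.
G = max(K, D) - 4  [with K=2, D=1]  = -2
H = -2G - 2K - D  [with G=-2, K=2, D=1]  = -1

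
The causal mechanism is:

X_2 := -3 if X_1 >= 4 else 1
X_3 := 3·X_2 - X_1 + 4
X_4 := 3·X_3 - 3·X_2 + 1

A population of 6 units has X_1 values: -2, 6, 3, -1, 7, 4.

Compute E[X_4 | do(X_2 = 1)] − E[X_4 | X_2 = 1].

-8.5

Under do(X_2=1), X_2's equation is replaced by X_2=1 for every unit. Per-unit X_4: 25, 1, 10, 22, -2, 7. Mean = 10.5.
E[X_4|X_2=1] averages over only the 3 units with X_2=1 (X_1 = -2, 3, -1): X_4 = 25, 10, 22, mean 19.
Difference = 10.5 − 19 = -8.5.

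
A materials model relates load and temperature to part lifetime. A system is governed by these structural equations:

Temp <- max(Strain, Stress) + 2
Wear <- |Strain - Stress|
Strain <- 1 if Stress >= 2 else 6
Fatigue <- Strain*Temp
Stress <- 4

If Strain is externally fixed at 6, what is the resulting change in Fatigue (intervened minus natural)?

do(Strain=6) replaces the equation Strain <- 1 if Stress >= 2 else 6 with the constant Strain = 6.
Temp = max(Strain, Stress) + 2  [with Strain=6, Stress=4]  = 8
Fatigue = Strain*Temp  [with Strain=6, Temp=8]  = 48
Without intervention: Strain = 1 if Stress >= 2 else 6  [with Stress=4]  = 1; Temp = max(Strain, Stress) + 2  [with Strain=1, Stress=4]  = 6; Fatigue = Strain*Temp  [with Strain=1, Temp=6]  = 6.
Change = 48 − 6 = 42.

42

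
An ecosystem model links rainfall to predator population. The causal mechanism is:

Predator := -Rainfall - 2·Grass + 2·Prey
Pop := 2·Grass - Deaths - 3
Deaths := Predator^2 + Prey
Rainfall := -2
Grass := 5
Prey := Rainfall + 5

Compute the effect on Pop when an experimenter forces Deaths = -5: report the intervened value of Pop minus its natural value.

The intervention breaks the incoming arrows to Deaths: Deaths := Predator^2 + Prey no longer applies, and Deaths = -5.
Pop = 2·Grass - Deaths - 3  [with Grass=5, Deaths=-5]  = 12
Without intervention: Prey = Rainfall + 5  [with Rainfall=-2]  = 3; Predator = -Rainfall - 2·Grass + 2·Prey  [with Rainfall=-2, Grass=5, Prey=3]  = -2; Deaths = Predator^2 + Prey  [with Predator=-2, Prey=3]  = 7; Pop = 2·Grass - Deaths - 3  [with Grass=5, Deaths=7]  = 0.
Change = 12 − 0 = 12.

12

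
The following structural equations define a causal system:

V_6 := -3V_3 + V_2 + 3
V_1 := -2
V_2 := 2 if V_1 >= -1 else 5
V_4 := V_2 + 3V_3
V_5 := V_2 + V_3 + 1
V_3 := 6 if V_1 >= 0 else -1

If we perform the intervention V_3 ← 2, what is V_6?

The intervention breaks the incoming arrows to V_3: V_3 := 6 if V_1 >= 0 else -1 no longer applies, and V_3 = 2.
V_2 = 2 if V_1 >= -1 else 5  [with V_1=-2]  = 5
V_6 = -3V_3 + V_2 + 3  [with V_3=2, V_2=5]  = 2

2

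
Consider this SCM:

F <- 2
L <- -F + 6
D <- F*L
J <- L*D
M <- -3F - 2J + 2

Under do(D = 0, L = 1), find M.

-4

Setting D = 0, L = 1 by intervention discards those variables' equations.
J = L*D  [with L=1, D=0]  = 0
M = -3F - 2J + 2  [with F=2, J=0]  = -4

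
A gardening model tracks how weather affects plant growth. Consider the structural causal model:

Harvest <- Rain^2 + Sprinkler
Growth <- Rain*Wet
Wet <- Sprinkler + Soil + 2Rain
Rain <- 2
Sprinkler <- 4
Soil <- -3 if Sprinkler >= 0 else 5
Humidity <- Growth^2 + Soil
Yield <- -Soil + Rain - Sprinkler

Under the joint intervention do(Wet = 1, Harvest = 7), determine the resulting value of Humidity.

The joint intervention fixes Wet = 1, Harvest = 7, removing each variable's own equation.
Soil = -3 if Sprinkler >= 0 else 5  [with Sprinkler=4]  = -3
Growth = Rain*Wet  [with Rain=2, Wet=1]  = 2
Humidity = Growth^2 + Soil  [with Growth=2, Soil=-3]  = 1

1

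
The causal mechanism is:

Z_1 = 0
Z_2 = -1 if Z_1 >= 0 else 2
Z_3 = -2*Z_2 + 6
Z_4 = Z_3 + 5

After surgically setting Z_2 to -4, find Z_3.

14

The intervention breaks the incoming arrows to Z_2: Z_2 = -1 if Z_1 >= 0 else 2 no longer applies, and Z_2 = -4.
Z_3 = -2*Z_2 + 6  [with Z_2=-4]  = 14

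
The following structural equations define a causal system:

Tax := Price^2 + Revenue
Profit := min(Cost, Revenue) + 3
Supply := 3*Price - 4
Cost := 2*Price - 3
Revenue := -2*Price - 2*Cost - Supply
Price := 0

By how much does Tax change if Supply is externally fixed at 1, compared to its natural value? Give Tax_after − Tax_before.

do(Supply=1) replaces the equation Supply := 3*Price - 4 with the constant Supply = 1.
Cost = 2*Price - 3  [with Price=0]  = -3
Revenue = -2*Price - 2*Cost - Supply  [with Price=0, Cost=-3, Supply=1]  = 5
Tax = Price^2 + Revenue  [with Price=0, Revenue=5]  = 5
Without intervention: Supply = 3*Price - 4  [with Price=0]  = -4; Cost = 2*Price - 3  [with Price=0]  = -3; Revenue = -2*Price - 2*Cost - Supply  [with Price=0, Cost=-3, Supply=-4]  = 10; Tax = Price^2 + Revenue  [with Price=0, Revenue=10]  = 10.
Change = 5 − 10 = -5.

-5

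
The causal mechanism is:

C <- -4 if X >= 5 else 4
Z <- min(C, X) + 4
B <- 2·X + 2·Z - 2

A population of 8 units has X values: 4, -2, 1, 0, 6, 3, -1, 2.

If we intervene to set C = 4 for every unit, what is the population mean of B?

do(C=4) breaks C's dependence on X. With C=4 fixed, B across the units is 22, -2, 10, 6, 26, 18, 2, 14, mean 12.

12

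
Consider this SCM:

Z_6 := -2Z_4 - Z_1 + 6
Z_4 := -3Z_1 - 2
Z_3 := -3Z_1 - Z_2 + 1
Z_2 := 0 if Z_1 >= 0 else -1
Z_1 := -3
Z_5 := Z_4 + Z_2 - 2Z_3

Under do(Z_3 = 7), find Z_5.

-8

do(Z_3=7) replaces the equation Z_3 := -3Z_1 - Z_2 + 1 with the constant Z_3 = 7.
Z_2 = 0 if Z_1 >= 0 else -1  [with Z_1=-3]  = -1
Z_4 = -3Z_1 - 2  [with Z_1=-3]  = 7
Z_5 = Z_4 + Z_2 - 2Z_3  [with Z_4=7, Z_2=-1, Z_3=7]  = -8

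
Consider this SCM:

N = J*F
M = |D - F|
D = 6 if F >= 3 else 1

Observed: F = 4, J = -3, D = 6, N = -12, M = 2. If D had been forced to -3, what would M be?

do(D=-3) replaces the equation D = 6 if F >= 3 else 1 with the constant D = -3.
M = |D - F|  [with D=-3, F=4]  = 7

7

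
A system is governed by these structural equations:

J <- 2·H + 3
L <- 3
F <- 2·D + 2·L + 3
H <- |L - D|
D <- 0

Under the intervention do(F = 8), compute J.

The intervention breaks the incoming arrows to F: F <- 2·D + 2·L + 3 no longer applies, and F = 8.
Since J is not a descendant of the intervened variable, it is unaffected.
H = |L - D|  [with L=3, D=0]  = 3
J = 2·H + 3  [with H=3]  = 9

9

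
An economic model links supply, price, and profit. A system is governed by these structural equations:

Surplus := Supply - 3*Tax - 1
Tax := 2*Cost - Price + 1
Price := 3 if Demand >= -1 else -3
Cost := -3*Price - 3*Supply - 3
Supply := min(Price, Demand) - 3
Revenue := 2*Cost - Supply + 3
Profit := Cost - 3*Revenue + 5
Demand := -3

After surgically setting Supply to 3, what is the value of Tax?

The intervention breaks the incoming arrows to Supply: Supply := min(Price, Demand) - 3 no longer applies, and Supply = 3.
Price = 3 if Demand >= -1 else -3  [with Demand=-3]  = -3
Cost = -3*Price - 3*Supply - 3  [with Price=-3, Supply=3]  = -3
Tax = 2*Cost - Price + 1  [with Cost=-3, Price=-3]  = -2

-2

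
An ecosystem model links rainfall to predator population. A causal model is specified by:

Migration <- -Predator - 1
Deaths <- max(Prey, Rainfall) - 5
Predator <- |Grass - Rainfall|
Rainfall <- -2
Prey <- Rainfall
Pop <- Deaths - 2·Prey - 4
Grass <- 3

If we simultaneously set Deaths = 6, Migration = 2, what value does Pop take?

6

Under do(Deaths = 6, Migration = 2), each intervened variable's structural equation is replaced by its fixed value.
Prey = Rainfall  [with Rainfall=-2]  = -2
Pop = Deaths - 2·Prey - 4  [with Deaths=6, Prey=-2]  = 6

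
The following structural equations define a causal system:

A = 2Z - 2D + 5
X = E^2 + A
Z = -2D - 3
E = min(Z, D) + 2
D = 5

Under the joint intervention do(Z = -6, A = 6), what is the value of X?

22

Setting Z = -6, A = 6 by intervention discards those variables' equations.
E = min(Z, D) + 2  [with Z=-6, D=5]  = -4
X = E^2 + A  [with E=-4, A=6]  = 22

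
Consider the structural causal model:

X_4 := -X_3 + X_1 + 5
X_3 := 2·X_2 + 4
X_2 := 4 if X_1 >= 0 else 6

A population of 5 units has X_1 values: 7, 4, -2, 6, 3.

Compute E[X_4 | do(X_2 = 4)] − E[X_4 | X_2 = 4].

-1.4

Under do(X_2=4), X_2's equation is replaced by X_2=4 for every unit. Per-unit X_4: 0, -3, -9, -1, -4. Mean = -3.4.
Observing X_2=4 restricts to units where X_2's equation naturally yields 4: X_1 ∈ {7, 4, 6, 3}. In that subpopulation X_4 = 0, -3, -1, -4, mean -2.
Difference = -3.4 − (-2) = -1.4.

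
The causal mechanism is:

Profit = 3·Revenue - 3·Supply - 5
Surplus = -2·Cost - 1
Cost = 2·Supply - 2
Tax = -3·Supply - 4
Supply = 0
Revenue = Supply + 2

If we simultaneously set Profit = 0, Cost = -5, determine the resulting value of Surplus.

The joint intervention fixes Profit = 0, Cost = -5, removing each variable's own equation.
Surplus = -2·Cost - 1  [with Cost=-5]  = 9

9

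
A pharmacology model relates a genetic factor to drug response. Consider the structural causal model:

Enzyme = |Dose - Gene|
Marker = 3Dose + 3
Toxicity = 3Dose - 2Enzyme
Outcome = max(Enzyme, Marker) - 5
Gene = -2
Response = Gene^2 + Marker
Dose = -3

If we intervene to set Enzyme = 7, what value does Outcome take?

The intervention breaks the incoming arrows to Enzyme: Enzyme = |Dose - Gene| no longer applies, and Enzyme = 7.
Marker = 3Dose + 3  [with Dose=-3]  = -6
Outcome = max(Enzyme, Marker) - 5  [with Enzyme=7, Marker=-6]  = 2

2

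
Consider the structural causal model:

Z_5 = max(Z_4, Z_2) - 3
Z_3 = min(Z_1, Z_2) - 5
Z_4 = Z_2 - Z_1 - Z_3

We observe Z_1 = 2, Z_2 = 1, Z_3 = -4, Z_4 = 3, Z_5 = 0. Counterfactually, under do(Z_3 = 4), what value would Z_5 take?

do(Z_3=4) replaces the equation Z_3 = min(Z_1, Z_2) - 5 with the constant Z_3 = 4.
Z_4 = Z_2 - Z_1 - Z_3  [with Z_2=1, Z_1=2, Z_3=4]  = -5
Z_5 = max(Z_4, Z_2) - 3  [with Z_4=-5, Z_2=1]  = -2

-2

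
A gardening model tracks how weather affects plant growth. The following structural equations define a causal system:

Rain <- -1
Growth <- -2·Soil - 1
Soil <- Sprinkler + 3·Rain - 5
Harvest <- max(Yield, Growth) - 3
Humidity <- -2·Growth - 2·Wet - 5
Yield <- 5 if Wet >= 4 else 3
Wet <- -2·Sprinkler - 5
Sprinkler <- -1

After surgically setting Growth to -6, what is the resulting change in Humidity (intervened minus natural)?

46

The intervention breaks the incoming arrows to Growth: Growth <- -2·Soil - 1 no longer applies, and Growth = -6.
Wet = -2·Sprinkler - 5  [with Sprinkler=-1]  = -3
Humidity = -2·Growth - 2·Wet - 5  [with Growth=-6, Wet=-3]  = 13
Without intervention: Soil = Sprinkler + 3·Rain - 5  [with Sprinkler=-1, Rain=-1]  = -9; Wet = -2·Sprinkler - 5  [with Sprinkler=-1]  = -3; Growth = -2·Soil - 1  [with Soil=-9]  = 17; Humidity = -2·Growth - 2·Wet - 5  [with Growth=17, Wet=-3]  = -33.
Change = 13 − (-33) = 46.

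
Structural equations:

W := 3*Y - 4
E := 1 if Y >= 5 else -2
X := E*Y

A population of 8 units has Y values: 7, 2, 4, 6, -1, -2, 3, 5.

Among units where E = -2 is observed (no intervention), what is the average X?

-2.4

E[X|E=-2] averages over only the 5 units with E=-2 (Y = 2, 4, -1, -2, 3): X = -4, -8, 2, 4, -6, mean -2.4.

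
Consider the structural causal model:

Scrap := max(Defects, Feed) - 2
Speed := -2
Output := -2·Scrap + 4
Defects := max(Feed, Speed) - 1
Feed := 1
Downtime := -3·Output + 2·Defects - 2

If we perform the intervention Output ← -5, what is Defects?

0

do(Output=-5) replaces the equation Output := -2·Scrap + 4 with the constant Output = -5.
Defects is not downstream of the intervention, so its value is determined by the original equations.
Defects = max(Feed, Speed) - 1  [with Feed=1, Speed=-2]  = 0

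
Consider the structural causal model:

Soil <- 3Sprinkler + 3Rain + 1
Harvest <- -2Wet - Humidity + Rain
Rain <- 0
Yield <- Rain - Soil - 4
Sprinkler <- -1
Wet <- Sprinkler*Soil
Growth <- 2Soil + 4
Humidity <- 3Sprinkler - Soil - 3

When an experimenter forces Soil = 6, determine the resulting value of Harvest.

24

The intervention breaks the incoming arrows to Soil: Soil <- 3Sprinkler + 3Rain + 1 no longer applies, and Soil = 6.
Wet = Sprinkler*Soil  [with Sprinkler=-1, Soil=6]  = -6
Humidity = 3Sprinkler - Soil - 3  [with Sprinkler=-1, Soil=6]  = -12
Harvest = -2Wet - Humidity + Rain  [with Wet=-6, Humidity=-12, Rain=0]  = 24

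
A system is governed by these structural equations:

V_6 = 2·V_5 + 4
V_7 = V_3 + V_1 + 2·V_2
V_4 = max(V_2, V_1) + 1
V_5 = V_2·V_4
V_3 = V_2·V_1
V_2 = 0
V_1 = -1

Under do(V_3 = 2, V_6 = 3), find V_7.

1

Under do(V_3 = 2, V_6 = 3), each intervened variable's structural equation is replaced by its fixed value.
V_7 = V_3 + V_1 + 2·V_2  [with V_3=2, V_1=-1, V_2=0]  = 1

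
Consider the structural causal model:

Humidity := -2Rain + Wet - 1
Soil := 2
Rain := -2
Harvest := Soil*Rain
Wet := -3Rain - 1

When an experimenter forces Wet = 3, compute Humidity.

The intervention breaks the incoming arrows to Wet: Wet := -3Rain - 1 no longer applies, and Wet = 3.
Humidity = -2Rain + Wet - 1  [with Rain=-2, Wet=3]  = 6

6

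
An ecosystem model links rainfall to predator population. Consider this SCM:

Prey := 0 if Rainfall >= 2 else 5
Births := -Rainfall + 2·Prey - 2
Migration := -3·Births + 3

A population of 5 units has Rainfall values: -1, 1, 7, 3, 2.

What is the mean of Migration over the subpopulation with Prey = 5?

Observing Prey=5 restricts to units where Prey's equation naturally yields 5: Rainfall ∈ {-1, 1}. In that subpopulation Migration = -24, -18, mean -21.

-21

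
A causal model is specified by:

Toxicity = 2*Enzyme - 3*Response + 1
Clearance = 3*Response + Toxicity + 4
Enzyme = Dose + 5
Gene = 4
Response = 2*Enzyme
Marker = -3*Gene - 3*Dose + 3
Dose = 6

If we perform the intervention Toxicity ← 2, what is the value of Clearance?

72

Intervening sets Toxicity = 2 and removes its equation (Toxicity = 2*Enzyme - 3*Response + 1).
Enzyme = Dose + 5  [with Dose=6]  = 11
Response = 2*Enzyme  [with Enzyme=11]  = 22
Clearance = 3*Response + Toxicity + 4  [with Response=22, Toxicity=2]  = 72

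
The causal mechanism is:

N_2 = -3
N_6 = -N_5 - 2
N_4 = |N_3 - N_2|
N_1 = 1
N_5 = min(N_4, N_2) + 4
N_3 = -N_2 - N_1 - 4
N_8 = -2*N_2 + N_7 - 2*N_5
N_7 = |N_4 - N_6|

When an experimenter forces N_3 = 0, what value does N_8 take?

10

The intervention breaks the incoming arrows to N_3: N_3 = -N_2 - N_1 - 4 no longer applies, and N_3 = 0.
N_4 = |N_3 - N_2|  [with N_3=0, N_2=-3]  = 3
N_5 = min(N_4, N_2) + 4  [with N_4=3, N_2=-3]  = 1
N_6 = -N_5 - 2  [with N_5=1]  = -3
N_7 = |N_4 - N_6|  [with N_4=3, N_6=-3]  = 6
N_8 = -2*N_2 + N_7 - 2*N_5  [with N_2=-3, N_7=6, N_5=1]  = 10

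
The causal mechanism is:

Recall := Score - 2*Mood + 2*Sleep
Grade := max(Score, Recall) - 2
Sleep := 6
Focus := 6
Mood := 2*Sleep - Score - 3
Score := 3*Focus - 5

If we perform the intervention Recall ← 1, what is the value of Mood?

The intervention breaks the incoming arrows to Recall: Recall := Score - 2*Mood + 2*Sleep no longer applies, and Recall = 1.
Since Mood is not a descendant of the intervened variable, it is unaffected.
Score = 3*Focus - 5  [with Focus=6]  = 13
Mood = 2*Sleep - Score - 3  [with Sleep=6, Score=13]  = -4

-4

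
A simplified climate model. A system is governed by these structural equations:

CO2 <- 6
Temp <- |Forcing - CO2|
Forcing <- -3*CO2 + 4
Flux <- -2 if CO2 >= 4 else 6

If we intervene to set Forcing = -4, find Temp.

The intervention breaks the incoming arrows to Forcing: Forcing <- -3*CO2 + 4 no longer applies, and Forcing = -4.
Temp = |Forcing - CO2|  [with Forcing=-4, CO2=6]  = 10

10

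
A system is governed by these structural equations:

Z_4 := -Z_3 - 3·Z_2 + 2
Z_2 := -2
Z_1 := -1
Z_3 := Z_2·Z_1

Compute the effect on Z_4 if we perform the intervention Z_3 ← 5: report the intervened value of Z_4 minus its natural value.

-3

The intervention breaks the incoming arrows to Z_3: Z_3 := Z_2·Z_1 no longer applies, and Z_3 = 5.
Z_4 = -Z_3 - 3·Z_2 + 2  [with Z_3=5, Z_2=-2]  = 3
Without intervention: Z_3 = Z_2·Z_1  [with Z_2=-2, Z_1=-1]  = 2; Z_4 = -Z_3 - 3·Z_2 + 2  [with Z_3=2, Z_2=-2]  = 6.
Change = 3 − 6 = -3.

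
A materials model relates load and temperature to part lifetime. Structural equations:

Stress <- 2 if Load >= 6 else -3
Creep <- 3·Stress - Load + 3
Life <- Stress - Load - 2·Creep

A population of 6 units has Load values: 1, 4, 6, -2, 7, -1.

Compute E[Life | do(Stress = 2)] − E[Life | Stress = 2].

-4

do(Stress=2) breaks Stress's dependence on Load. With Stress=2 fixed, Life across the units is -15, -12, -10, -18, -9, -17, mean -13.5.
E[Life|Stress=2] averages over only the 2 units with Stress=2 (Load = 6, 7): Life = -10, -9, mean -9.5.
Difference = -13.5 − (-9.5) = -4.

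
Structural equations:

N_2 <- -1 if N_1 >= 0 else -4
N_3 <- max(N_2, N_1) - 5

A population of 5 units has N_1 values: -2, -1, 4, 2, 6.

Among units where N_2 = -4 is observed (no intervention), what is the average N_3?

Observing N_2=-4 restricts to units where N_2's equation naturally yields -4: N_1 ∈ {-2, -1}. In that subpopulation N_3 = -7, -6, mean -6.5.

-6.5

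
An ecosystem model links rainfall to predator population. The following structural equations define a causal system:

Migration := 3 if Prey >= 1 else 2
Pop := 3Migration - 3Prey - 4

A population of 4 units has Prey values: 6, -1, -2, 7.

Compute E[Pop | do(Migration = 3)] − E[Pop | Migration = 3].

12

do(Migration=3) breaks Migration's dependence on Prey. With Migration=3 fixed, Pop across the units is -13, 8, 11, -16, mean -2.5.
Conditioning on Migration=3 selects the 2 unit(s) with Prey ∈ {6, 7}. Their Pop values: -13, -16. Mean = -14.5.
Difference = -2.5 − (-14.5) = 12.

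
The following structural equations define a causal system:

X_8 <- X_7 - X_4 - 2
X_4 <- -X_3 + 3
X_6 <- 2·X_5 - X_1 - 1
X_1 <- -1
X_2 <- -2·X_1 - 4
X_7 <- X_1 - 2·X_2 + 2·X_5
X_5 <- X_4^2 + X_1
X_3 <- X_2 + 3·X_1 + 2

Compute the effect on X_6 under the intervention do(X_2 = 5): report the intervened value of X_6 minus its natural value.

Under do(X_2=5), the mechanism X_2 <- -2·X_1 - 4 is discarded; X_2 is fixed at 5.
X_3 = X_2 + 3·X_1 + 2  [with X_2=5, X_1=-1]  = 4
X_4 = -X_3 + 3  [with X_3=4]  = -1
X_5 = X_4^2 + X_1  [with X_4=-1, X_1=-1]  = 0
X_6 = 2·X_5 - X_1 - 1  [with X_5=0, X_1=-1]  = 0
Without intervention: X_2 = -2·X_1 - 4  [with X_1=-1]  = -2; X_3 = X_2 + 3·X_1 + 2  [with X_2=-2, X_1=-1]  = -3; X_4 = -X_3 + 3  [with X_3=-3]  = 6; X_5 = X_4^2 + X_1  [with X_4=6, X_1=-1]  = 35; X_6 = 2·X_5 - X_1 - 1  [with X_5=35, X_1=-1]  = 70.
Change = 0 − 70 = -70.

-70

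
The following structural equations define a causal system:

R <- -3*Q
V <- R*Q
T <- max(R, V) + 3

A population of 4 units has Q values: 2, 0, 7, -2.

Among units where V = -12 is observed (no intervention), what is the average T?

E[T|V=-12] averages over only the 2 units with V=-12 (Q = 2, -2): T = -3, 9, mean 3.

3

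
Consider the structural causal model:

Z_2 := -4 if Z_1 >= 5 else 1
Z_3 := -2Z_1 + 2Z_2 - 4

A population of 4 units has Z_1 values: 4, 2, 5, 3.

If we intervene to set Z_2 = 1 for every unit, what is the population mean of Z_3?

-9

Under do(Z_2=1), Z_2's equation is replaced by Z_2=1 for every unit. Per-unit Z_3: -10, -6, -12, -8. Mean = -9.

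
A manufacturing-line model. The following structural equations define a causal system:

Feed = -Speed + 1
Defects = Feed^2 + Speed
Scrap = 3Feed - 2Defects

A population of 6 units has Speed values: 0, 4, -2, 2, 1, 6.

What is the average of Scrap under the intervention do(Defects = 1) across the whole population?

-4.5

The intervention sets Defects=1 in all 6 units regardless of Speed. Recomputing Scrap per unit gives 1, -11, 7, -5, -2, -17; average -4.5.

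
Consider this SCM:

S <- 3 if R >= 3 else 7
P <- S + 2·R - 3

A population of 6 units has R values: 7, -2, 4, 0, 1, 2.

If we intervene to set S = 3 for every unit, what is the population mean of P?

Under do(S=3), S's equation is replaced by S=3 for every unit. Per-unit P: 14, -4, 8, 0, 2, 4. Mean = 4.

4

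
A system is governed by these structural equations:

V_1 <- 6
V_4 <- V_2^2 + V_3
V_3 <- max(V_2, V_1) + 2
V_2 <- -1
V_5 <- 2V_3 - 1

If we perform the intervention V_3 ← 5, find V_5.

9

do(V_3=5) replaces the equation V_3 <- max(V_2, V_1) + 2 with the constant V_3 = 5.
V_5 = 2V_3 - 1  [with V_3=5]  = 9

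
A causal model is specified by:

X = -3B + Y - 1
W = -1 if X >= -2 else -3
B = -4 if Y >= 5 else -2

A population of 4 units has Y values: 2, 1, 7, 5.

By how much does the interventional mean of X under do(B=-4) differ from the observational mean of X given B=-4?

Every unit gets B=-4 under the intervention. X values become 13, 12, 18, 16; E[X|do(B=-4)] = 14.75.
Observing B=-4 restricts to units where B's equation naturally yields -4: Y ∈ {7, 5}. In that subpopulation X = 18, 16, mean 17.
Difference = 14.75 − 17 = -2.25.

-2.25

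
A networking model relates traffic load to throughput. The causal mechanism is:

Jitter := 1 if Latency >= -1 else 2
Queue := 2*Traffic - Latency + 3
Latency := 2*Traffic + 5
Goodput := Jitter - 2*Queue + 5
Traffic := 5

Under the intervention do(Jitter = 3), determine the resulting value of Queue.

-2

Under do(Jitter=3), the mechanism Jitter := 1 if Latency >= -1 else 2 is discarded; Jitter is fixed at 3.
Since Queue is not a descendant of the intervened variable, it is unaffected.
Latency = 2*Traffic + 5  [with Traffic=5]  = 15
Queue = 2*Traffic - Latency + 3  [with Traffic=5, Latency=15]  = -2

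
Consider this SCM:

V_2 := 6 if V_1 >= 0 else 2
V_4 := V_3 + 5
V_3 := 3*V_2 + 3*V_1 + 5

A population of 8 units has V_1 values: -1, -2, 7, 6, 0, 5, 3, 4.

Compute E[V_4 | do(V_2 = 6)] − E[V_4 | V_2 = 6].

do(V_2=6) breaks V_2's dependence on V_1. With V_2=6 fixed, V_4 across the units is 25, 22, 49, 46, 28, 43, 37, 40, mean 36.25.
E[V_4|V_2=6] averages over only the 6 units with V_2=6 (V_1 = 7, 6, 0, 5, 3, 4): V_4 = 49, 46, 28, 43, 37, 40, mean 40.5.
Difference = 36.25 − 40.5 = -4.25.

-4.25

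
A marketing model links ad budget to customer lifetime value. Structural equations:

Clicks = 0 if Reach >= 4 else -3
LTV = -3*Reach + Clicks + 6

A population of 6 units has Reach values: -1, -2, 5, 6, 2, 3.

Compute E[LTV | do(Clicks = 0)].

The intervention sets Clicks=0 in all 6 units regardless of Reach. Recomputing LTV per unit gives 9, 12, -9, -12, 0, -3; average -0.5.

-0.5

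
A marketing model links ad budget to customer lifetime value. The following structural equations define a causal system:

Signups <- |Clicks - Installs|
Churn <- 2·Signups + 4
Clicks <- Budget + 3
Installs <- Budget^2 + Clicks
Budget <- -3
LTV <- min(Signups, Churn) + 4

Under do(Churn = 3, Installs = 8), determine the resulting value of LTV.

7

The joint intervention fixes Churn = 3, Installs = 8, removing each variable's own equation.
Clicks = Budget + 3  [with Budget=-3]  = 0
Signups = |Clicks - Installs|  [with Clicks=0, Installs=8]  = 8
LTV = min(Signups, Churn) + 4  [with Signups=8, Churn=3]  = 7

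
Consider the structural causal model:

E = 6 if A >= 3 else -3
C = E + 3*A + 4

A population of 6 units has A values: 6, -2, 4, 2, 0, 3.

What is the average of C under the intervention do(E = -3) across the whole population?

7.5

Every unit gets E=-3 under the intervention. C values become 19, -5, 13, 7, 1, 10; E[C|do(E=-3)] = 7.5.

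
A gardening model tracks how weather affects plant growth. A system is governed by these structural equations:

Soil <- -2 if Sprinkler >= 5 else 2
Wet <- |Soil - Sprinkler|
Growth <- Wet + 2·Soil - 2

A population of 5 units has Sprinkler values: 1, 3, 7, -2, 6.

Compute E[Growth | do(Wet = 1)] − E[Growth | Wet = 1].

-3.2

do(Wet=1) breaks Wet's dependence on Sprinkler. With Wet=1 fixed, Growth across the units is 3, 3, -5, 3, -5, mean -0.2.
Conditioning on Wet=1 selects the 2 unit(s) with Sprinkler ∈ {1, 3}. Their Growth values: 3, 3. Mean = 3.
Difference = -0.2 − 3 = -3.2.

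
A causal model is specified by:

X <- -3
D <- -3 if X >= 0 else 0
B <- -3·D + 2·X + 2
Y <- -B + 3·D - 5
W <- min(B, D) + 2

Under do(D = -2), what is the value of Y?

Under do(D=-2), the mechanism D <- -3 if X >= 0 else 0 is discarded; D is fixed at -2.
B = -3·D + 2·X + 2  [with D=-2, X=-3]  = 2
Y = -B + 3·D - 5  [with B=2, D=-2]  = -13

-13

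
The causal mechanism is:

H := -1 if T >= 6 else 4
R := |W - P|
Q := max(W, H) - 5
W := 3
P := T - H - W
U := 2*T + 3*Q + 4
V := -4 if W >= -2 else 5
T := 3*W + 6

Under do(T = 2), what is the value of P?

do(T=2) replaces the equation T := 3*W + 6 with the constant T = 2.
H = -1 if T >= 6 else 4  [with T=2]  = 4
P = T - H - W  [with T=2, H=4, W=3]  = -5

-5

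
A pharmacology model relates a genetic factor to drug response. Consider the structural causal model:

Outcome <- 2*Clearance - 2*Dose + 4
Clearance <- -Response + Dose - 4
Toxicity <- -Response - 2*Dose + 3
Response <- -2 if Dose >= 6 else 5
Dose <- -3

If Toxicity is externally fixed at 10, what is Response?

5

Under do(Toxicity=10), the mechanism Toxicity <- -Response - 2*Dose + 3 is discarded; Toxicity is fixed at 10.
Since Response is not a descendant of the intervened variable, it is unaffected.
Response = -2 if Dose >= 6 else 5  [with Dose=-3]  = 5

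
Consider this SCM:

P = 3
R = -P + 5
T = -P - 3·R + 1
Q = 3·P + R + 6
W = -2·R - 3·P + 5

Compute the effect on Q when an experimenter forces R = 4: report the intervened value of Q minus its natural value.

Under do(R=4), the mechanism R = -P + 5 is discarded; R is fixed at 4.
Q = 3·P + R + 6  [with P=3, R=4]  = 19
Without intervention: R = -P + 5  [with P=3]  = 2; Q = 3·P + R + 6  [with P=3, R=2]  = 17.
Change = 19 − 17 = 2.

2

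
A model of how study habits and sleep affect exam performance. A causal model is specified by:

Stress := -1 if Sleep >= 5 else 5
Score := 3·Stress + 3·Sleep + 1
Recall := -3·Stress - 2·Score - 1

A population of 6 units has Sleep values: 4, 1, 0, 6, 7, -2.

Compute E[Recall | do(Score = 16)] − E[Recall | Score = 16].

-3

The intervention sets Score=16 in all 6 units regardless of Sleep. Recomputing Recall per unit gives -48, -48, -48, -30, -30, -48; average -42.
Observing Score=16 restricts to units where Score's equation naturally yields 16: Sleep ∈ {0, 6}. In that subpopulation Recall = -48, -30, mean -39.
Difference = -42 − (-39) = -3.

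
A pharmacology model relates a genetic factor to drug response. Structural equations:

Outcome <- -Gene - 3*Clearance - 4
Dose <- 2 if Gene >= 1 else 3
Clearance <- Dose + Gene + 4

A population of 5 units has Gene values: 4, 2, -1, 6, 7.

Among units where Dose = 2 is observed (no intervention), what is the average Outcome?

Observing Dose=2 restricts to units where Dose's equation naturally yields 2: Gene ∈ {4, 2, 6, 7}. In that subpopulation Outcome = -38, -30, -46, -50, mean -41.

-41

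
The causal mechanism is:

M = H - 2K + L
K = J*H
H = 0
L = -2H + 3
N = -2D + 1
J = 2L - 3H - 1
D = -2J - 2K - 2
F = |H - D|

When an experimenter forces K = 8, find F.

28

Under do(K=8), the mechanism K = J*H is discarded; K is fixed at 8.
L = -2H + 3  [with H=0]  = 3
J = 2L - 3H - 1  [with L=3, H=0]  = 5
D = -2J - 2K - 2  [with J=5, K=8]  = -28
F = |H - D|  [with H=0, D=-28]  = 28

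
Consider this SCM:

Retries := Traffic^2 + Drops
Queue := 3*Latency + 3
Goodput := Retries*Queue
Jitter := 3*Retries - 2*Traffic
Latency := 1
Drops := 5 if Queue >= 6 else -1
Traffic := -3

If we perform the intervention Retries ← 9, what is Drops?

5

The intervention breaks the incoming arrows to Retries: Retries := Traffic^2 + Drops no longer applies, and Retries = 9.
Since Drops is not a descendant of the intervened variable, it is unaffected.
Queue = 3*Latency + 3  [with Latency=1]  = 6
Drops = 5 if Queue >= 6 else -1  [with Queue=6]  = 5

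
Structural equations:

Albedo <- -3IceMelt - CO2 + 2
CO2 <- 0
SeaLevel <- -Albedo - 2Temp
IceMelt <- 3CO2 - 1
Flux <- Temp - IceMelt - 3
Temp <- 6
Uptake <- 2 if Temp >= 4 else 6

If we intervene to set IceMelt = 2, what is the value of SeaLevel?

-8

do(IceMelt=2) replaces the equation IceMelt <- 3CO2 - 1 with the constant IceMelt = 2.
Albedo = -3IceMelt - CO2 + 2  [with IceMelt=2, CO2=0]  = -4
SeaLevel = -Albedo - 2Temp  [with Albedo=-4, Temp=6]  = -8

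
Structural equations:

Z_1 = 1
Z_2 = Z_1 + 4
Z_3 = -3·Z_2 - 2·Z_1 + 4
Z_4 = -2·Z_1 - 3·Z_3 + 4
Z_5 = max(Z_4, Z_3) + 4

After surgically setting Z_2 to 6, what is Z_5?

do(Z_2=6) replaces the equation Z_2 = Z_1 + 4 with the constant Z_2 = 6.
Z_3 = -3·Z_2 - 2·Z_1 + 4  [with Z_2=6, Z_1=1]  = -16
Z_4 = -2·Z_1 - 3·Z_3 + 4  [with Z_1=1, Z_3=-16]  = 50
Z_5 = max(Z_4, Z_3) + 4  [with Z_4=50, Z_3=-16]  = 54

54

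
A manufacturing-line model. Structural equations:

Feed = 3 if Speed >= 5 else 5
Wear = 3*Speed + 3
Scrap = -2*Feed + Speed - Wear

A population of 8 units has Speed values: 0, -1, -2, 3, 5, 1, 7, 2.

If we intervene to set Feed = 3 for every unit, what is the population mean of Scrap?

-12.75

The intervention sets Feed=3 in all 8 units regardless of Speed. Recomputing Scrap per unit gives -9, -7, -5, -15, -19, -11, -23, -13; average -12.75.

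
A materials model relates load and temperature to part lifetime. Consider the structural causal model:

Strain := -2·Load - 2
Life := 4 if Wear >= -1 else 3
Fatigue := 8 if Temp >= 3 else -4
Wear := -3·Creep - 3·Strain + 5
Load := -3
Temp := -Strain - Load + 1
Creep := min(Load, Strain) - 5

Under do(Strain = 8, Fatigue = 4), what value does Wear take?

5

Setting Strain = 8, Fatigue = 4 by intervention discards those variables' equations.
Creep = min(Load, Strain) - 5  [with Load=-3, Strain=8]  = -8
Wear = -3·Creep - 3·Strain + 5  [with Creep=-8, Strain=8]  = 5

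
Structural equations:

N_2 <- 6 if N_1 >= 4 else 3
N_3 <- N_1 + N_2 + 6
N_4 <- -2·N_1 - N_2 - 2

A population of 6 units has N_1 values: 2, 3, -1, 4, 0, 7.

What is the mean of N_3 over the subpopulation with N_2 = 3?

E[N_3|N_2=3] averages over only the 4 units with N_2=3 (N_1 = 2, 3, -1, 0): N_3 = 11, 12, 8, 9, mean 10.

10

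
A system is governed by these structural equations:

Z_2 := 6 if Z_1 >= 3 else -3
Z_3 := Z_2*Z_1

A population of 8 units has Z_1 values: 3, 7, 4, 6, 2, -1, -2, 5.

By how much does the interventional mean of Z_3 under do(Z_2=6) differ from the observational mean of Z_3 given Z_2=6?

-12

Under do(Z_2=6), Z_2's equation is replaced by Z_2=6 for every unit. Per-unit Z_3: 18, 42, 24, 36, 12, -6, -12, 30. Mean = 18.
Conditioning on Z_2=6 selects the 5 unit(s) with Z_1 ∈ {3, 7, 4, 6, 5}. Their Z_3 values: 18, 42, 24, 36, 30. Mean = 30.
Difference = 18 − 30 = -12.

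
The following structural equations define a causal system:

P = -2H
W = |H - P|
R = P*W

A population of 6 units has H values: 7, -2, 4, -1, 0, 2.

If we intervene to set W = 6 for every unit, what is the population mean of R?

Under do(W=6), W's equation is replaced by W=6 for every unit. Per-unit R: -84, 24, -48, 12, 0, -24. Mean = -20.

-20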